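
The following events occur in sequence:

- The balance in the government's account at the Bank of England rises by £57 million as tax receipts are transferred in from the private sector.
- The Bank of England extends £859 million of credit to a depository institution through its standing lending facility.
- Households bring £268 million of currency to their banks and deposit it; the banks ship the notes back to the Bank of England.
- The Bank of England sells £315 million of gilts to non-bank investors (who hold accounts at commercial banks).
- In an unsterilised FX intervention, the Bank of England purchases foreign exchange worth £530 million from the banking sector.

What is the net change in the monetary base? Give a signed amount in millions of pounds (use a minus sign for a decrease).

+£1017 million

Government account inflow £57 million: reserves shift to a non-base liability → −£57M.
Discount-window loan £859 million: Bank of England balance sheet expands → +£859M.
Currency deposit £268 million: just a shift between currency and reserves — both are base money → 0.
Asset sale (to non-banks) £315 million: Bank of England balance sheet contracts → −£315M.
FX purchase £530 million: Bank of England balance sheet expands → +£530M.
Net: −57 + 859 + 0 − 315 + 530 = +£1017 million.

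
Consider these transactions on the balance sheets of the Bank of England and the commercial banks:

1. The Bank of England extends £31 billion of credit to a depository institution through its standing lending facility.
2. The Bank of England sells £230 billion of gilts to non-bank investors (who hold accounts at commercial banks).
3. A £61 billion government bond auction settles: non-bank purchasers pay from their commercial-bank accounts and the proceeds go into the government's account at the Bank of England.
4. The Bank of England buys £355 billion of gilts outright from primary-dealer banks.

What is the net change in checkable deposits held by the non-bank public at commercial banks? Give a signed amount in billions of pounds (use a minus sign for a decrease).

Discount-window loan £31 billion: the counterparty is a bank, so public deposits are unchanged → 0.
Asset sale (to non-banks) £230 billion: non-bank counterparties' bank balances fall → −£230B.
Government account inflow £61 billion: non-bank counterparties' bank balances fall → −£61B.
OMO purchase (from banks) £355 billion: the counterparty is a bank, so public deposits are unchanged → 0.
Net: 0 − 230 − 61 + 0 = -£291 billion.

-£291 billion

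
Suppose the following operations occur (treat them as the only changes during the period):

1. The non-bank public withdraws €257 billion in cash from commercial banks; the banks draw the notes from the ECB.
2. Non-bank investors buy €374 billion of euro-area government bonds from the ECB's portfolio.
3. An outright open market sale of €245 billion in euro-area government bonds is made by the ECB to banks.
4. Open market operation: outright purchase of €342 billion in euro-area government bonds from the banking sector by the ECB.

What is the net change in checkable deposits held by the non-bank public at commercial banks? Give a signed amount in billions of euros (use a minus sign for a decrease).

-€631 billion

ECB balance sheet:
  Assets:      Securities −€277B
  Liabilities: Bank reserves −€534B, Currency in circulation +€257B
Commercial banking system:
  Assets:      Reserves at CB −€534B, Securities −€97B
  Liabilities: Checkable deposits −€631B
So the change in checkable deposits held by the non-bank public at commercial banks is -€631 billion.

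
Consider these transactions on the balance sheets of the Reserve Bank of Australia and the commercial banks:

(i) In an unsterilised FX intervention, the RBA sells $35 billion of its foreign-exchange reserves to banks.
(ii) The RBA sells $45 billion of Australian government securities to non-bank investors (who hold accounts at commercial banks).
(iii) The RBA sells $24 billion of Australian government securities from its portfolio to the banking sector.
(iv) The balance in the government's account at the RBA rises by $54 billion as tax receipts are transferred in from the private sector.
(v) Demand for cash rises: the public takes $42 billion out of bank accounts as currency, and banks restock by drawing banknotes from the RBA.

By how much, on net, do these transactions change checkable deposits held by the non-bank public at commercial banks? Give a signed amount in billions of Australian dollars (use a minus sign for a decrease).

-$141 billion

RBA balance sheet:
  Assets:      Securities −$69B, Foreign assets −$35B
  Liabilities: Bank reserves −$200B, Currency in circulation +$42B, Government deposits +$54B
Commercial banking system:
  Assets:      Reserves at CB −$200B, Securities +$24B, Foreign assets +$35B
  Liabilities: Checkable deposits −$141B
So the change in checkable deposits held by the non-bank public at commercial banks is -$141 billion.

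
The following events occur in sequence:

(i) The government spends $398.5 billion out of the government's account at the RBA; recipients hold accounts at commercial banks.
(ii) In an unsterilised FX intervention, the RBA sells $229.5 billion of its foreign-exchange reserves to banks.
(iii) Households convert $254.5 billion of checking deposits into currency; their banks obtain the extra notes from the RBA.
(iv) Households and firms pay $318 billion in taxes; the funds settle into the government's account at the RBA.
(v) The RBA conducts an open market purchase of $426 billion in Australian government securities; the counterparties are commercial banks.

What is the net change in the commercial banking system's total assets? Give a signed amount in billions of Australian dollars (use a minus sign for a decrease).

RBA balance sheet:
  Assets:      Securities +$426B, Foreign assets −$229.5B
  Liabilities: Bank reserves +$22.5B, Currency in circulation +$254.5B, Government deposits −$80.5B
Commercial banking system:
  Assets:      Reserves at CB +$22.5B, Securities −$426B, Foreign assets +$229.5B
  Liabilities: Checkable deposits −$174B
Change in total bank assets = -$174 billion.

-$174 billion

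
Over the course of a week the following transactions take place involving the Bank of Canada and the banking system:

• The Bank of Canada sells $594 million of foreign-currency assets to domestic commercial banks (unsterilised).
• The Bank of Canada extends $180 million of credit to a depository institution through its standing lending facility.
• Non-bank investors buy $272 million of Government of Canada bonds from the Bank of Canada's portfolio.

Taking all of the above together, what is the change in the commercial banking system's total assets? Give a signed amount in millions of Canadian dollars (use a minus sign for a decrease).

-$92 million

Bank of Canada balance sheet:
  Assets:      Securities −$272M, Loans to banks +$180M, Foreign assets −$594M
  Liabilities: Bank reserves −$686M
Commercial banking system:
  Assets:      Reserves at CB −$686M, Foreign assets +$594M
  Liabilities: Checkable deposits −$272M, Borrowings from CB +$180M
Change in total bank assets = -$92 million.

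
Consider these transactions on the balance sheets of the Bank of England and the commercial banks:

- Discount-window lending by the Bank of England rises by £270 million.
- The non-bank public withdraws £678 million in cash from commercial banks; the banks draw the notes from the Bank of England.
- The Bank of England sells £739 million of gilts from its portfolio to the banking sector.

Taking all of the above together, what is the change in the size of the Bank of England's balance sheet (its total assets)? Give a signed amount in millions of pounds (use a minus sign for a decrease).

Discount-window loan £270 million: a Bank of England asset is acquired → +£270M.
Currency withdrawal £678 million: only the composition of liabilities changes → 0.
OMO sale (to banks) £739 million: a Bank of England asset is shed → −£739M.
Net: 270 + 0 − 739 = -£469 million.

-£469 million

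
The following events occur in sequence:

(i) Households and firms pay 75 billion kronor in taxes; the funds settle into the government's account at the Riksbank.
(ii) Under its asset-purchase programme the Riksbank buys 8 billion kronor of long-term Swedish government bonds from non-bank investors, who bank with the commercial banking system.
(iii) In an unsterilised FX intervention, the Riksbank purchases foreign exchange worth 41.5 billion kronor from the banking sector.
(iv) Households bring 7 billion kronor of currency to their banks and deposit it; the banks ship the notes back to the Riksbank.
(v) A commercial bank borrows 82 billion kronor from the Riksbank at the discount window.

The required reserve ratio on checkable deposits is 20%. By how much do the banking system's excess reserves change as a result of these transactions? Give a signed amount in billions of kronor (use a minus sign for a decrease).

Government account inflow 75 billion kronor: reserves −75B, deposits −75B.
Asset purchase (from non-banks) 8 billion kronor: reserves +8B, deposits +8B.
FX purchase 41.5 billion kronor: reserves +41.5B, deposits 0.
Currency deposit 7 billion kronor: reserves +7B, deposits +7B.
Discount-window loan 82 billion kronor: reserves +82B, deposits 0.
Totals: Δreserves = +63.5B, Δdeposits = −60B.
Δrequired reserves = 20% × −60B = −12B.
Δexcess reserves = Δreserves − Δrequired = +63.5B − (−12B) = +75.5 billion.

+75.5 billion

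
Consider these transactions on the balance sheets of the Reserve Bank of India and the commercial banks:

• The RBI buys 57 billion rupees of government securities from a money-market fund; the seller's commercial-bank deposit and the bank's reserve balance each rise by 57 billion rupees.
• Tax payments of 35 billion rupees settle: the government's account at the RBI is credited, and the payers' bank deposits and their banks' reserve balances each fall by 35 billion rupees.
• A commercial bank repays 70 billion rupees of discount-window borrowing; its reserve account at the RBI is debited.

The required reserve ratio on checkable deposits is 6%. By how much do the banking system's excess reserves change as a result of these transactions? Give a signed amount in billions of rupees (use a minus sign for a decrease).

Asset purchase (from non-banks) 57 billion rupees: reserves +57B, deposits +57B.
Government account inflow 35 billion rupees: reserves −35B, deposits −35B.
Discount-window repayment 70 billion rupees: reserves −70B, deposits 0.
Totals: Δreserves = −48B, Δdeposits = +22B.
Δrequired reserves = 6% × +22B = +1.32B.
Δexcess reserves = Δreserves − Δrequired = −48B − (+1.32B) = -49.32 billion.

-49.32 billion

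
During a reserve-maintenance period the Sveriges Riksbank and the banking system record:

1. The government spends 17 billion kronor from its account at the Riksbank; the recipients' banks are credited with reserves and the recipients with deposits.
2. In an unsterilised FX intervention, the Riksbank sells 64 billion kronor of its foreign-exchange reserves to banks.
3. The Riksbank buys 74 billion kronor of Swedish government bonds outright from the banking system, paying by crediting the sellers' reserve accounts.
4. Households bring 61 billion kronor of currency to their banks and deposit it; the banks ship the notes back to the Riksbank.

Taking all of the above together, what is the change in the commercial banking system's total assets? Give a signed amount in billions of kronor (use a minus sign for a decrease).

+78 billion

Riksbank balance sheet:
  Assets:      Securities +74B, Foreign assets −64B
  Liabilities: Bank reserves +88B, Currency in circulation −61B, Government deposits −17B
Commercial banking system:
  Assets:      Reserves at CB +88B, Securities −74B, Foreign assets +64B
  Liabilities: Checkable deposits +78B
Change in total bank assets = +78 billion.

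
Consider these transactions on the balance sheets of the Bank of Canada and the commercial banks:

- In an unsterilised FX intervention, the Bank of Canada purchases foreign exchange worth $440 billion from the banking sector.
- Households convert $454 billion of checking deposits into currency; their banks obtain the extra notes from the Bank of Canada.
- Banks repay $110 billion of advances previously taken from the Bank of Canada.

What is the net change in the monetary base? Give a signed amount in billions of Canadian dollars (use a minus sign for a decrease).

+$330 billion

FX purchase $440 billion: Bank of Canada balance sheet expands → +$440B.
Currency withdrawal $454 billion: just a shift between currency and reserves — both are base money → 0.
Discount-window repayment $110 billion: Bank of Canada balance sheet contracts → −$110B.
Net: 440 + 0 − 110 = +$330 billion.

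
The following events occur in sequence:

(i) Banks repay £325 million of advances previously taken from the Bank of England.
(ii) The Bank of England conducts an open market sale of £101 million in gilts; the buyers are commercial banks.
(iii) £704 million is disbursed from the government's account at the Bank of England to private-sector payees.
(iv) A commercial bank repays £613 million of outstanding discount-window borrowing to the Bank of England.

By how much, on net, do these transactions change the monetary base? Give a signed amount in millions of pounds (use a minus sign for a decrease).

-£335 million

Discount-window repayment £325 million: Bank of England balance sheet contracts → −£325M.
OMO sale (to banks) £101 million: Bank of England balance sheet contracts → −£101M.
Government spending £704 million: a non-base liability converts back to reserves → +£704M.
Discount-window repayment £613 million: Bank of England balance sheet contracts → −£613M.
Net: −325 − 101 + 704 − 613 = -£335 million.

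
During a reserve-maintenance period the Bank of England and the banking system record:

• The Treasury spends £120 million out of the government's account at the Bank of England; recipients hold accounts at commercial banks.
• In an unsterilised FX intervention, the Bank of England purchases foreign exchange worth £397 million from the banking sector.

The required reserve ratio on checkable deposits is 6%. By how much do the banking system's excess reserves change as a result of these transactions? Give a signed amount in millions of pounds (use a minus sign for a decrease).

+£509.8 million

Government spending £120 million: reserves +£120M, deposits +£120M.
FX purchase £397 million: reserves +£397M, deposits 0.
Totals: Δreserves = +£517M, Δdeposits = +£120M.
Δrequired reserves = 6% × +£120M = +£7.2M.
Δexcess reserves = Δreserves − Δrequired = +£517M − (+£7.2M) = +£509.8 million.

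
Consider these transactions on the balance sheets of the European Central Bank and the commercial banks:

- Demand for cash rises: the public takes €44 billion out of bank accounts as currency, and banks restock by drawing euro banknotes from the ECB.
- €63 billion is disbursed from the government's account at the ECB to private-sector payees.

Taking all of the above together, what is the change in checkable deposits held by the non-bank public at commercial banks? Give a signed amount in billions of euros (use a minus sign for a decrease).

+€19 billion

Currency withdrawal €44 billion: non-bank counterparties' bank balances fall → −€44B.
Government spending €63 billion: non-bank counterparties' bank balances rise → +€63B.
Net: −44 + 63 = +€19 billion.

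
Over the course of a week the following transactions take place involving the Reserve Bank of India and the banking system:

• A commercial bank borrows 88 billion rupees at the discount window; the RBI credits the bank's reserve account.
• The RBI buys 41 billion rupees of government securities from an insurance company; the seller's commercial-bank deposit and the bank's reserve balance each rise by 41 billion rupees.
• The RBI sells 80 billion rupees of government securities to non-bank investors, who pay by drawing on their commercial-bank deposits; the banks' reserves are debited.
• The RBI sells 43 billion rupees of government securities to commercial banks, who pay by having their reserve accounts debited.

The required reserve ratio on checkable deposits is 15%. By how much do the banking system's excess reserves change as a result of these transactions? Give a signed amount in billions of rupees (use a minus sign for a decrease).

Discount-window loan 88 billion rupees: reserves +88B, deposits 0.
Asset purchase (from non-banks) 41 billion rupees: reserves +41B, deposits +41B.
Asset sale (to non-banks) 80 billion rupees: reserves −80B, deposits −80B.
OMO sale (to banks) 43 billion rupees: reserves −43B, deposits 0.
Totals: Δreserves = +6B, Δdeposits = −39B.
Δrequired reserves = 15% × −39B = −5.85B.
Δexcess reserves = Δreserves − Δrequired = +6B − (−5.85B) = +11.85 billion.

+11.85 billion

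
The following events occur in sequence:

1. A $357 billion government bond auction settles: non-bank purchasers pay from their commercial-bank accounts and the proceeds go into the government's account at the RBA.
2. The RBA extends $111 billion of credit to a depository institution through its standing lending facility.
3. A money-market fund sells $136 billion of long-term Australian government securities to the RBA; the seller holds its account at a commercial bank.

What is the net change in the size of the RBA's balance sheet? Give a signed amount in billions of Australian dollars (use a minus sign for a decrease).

Government account inflow $357 billion: only the composition of liabilities changes → 0.
Discount-window loan $111 billion: an RBA asset is acquired → +$111B.
Asset purchase (from non-banks) $136 billion: an RBA asset is acquired → +$136B.
Net: 0 + 111 + 136 = +$247 billion.

+$247 billion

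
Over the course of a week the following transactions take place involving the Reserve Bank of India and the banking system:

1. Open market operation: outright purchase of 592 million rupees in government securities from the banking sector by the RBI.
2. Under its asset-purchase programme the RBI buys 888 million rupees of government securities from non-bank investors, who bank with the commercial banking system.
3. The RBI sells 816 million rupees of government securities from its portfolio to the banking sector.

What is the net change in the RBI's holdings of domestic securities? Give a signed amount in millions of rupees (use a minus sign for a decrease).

+664 million

RBI balance sheet:
  Assets:      Securities +664M
  Liabilities: Bank reserves +664M
So the change in the RBI's holdings of domestic securities is +664 million.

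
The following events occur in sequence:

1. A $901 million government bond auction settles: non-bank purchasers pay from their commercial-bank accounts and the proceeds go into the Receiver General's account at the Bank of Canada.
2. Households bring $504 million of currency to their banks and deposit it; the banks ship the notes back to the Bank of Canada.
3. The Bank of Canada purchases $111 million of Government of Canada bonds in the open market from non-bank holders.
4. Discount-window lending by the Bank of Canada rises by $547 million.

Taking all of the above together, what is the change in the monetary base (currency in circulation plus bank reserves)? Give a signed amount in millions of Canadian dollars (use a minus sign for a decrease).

-$243 million

Bank of Canada balance sheet:
  Assets:      Securities +$111M, Loans to banks +$547M
  Liabilities: Bank reserves +$261M, Currency in circulation −$504M, Government deposits +$901M
Commercial banking system:
  Assets:      Reserves at CB +$261M
  Liabilities: Checkable deposits −$286M, Borrowings from CB +$547M
Monetary base = currency + reserves: −$504M + (+$261M) = -$243 million.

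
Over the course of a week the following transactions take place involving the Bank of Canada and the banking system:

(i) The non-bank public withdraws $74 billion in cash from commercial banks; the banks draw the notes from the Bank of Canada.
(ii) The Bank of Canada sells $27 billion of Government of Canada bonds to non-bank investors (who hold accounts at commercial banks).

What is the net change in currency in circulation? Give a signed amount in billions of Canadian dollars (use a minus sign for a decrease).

Currency withdrawal $74 billion: notes leave the central bank → +$74B.
Asset sale (to non-banks) $27 billion: no currency enters or leaves circulation → 0.
Net: 74 + 0 = +$74 billion.

+$74 billion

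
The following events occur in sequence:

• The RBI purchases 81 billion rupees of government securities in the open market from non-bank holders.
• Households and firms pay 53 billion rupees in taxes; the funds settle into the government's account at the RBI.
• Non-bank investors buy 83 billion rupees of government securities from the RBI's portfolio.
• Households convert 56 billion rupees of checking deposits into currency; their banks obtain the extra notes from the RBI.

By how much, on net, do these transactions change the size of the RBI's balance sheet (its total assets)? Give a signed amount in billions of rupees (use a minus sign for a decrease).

-2 billion

Asset purchase (from non-banks) 81 billion rupees: an RBI asset is acquired → +81B.
Government account inflow 53 billion rupees: only the composition of liabilities changes → 0.
Asset sale (to non-banks) 83 billion rupees: an RBI asset is shed → −83B.
Currency withdrawal 56 billion rupees: only the composition of liabilities changes → 0.
Net: 81 + 0 − 83 + 0 = -2 billion.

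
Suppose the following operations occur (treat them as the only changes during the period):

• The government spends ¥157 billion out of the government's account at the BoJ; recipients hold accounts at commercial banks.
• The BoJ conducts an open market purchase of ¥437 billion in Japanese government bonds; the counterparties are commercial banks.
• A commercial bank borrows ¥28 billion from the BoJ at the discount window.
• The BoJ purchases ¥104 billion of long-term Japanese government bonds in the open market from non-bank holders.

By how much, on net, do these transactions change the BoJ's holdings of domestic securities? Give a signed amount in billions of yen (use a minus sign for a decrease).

+¥541 billion

Government spending ¥157 billion: the BoJ's securities portfolio is untouched → 0.
OMO purchase (from banks) ¥437 billion: securities added to the BoJ's portfolio → +¥437B.
Discount-window loan ¥28 billion: the BoJ's securities portfolio is untouched → 0.
Asset purchase (from non-banks) ¥104 billion: securities added to the BoJ's portfolio → +¥104B.
Net: 0 + 437 + 0 + 104 = +¥541 billion.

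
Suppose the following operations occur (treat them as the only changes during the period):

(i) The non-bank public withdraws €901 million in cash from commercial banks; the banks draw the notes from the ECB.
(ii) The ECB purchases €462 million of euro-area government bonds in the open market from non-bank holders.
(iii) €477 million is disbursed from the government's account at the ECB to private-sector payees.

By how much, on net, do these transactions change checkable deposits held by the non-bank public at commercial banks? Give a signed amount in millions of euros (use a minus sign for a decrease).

+€38 million

Currency withdrawal €901 million: non-bank counterparties' bank balances fall → −€901M.
Asset purchase (from non-banks) €462 million: non-bank counterparties' bank balances rise → +€462M.
Government spending €477 million: non-bank counterparties' bank balances rise → +€477M.
Net: −901 + 462 + 477 = +€38 million.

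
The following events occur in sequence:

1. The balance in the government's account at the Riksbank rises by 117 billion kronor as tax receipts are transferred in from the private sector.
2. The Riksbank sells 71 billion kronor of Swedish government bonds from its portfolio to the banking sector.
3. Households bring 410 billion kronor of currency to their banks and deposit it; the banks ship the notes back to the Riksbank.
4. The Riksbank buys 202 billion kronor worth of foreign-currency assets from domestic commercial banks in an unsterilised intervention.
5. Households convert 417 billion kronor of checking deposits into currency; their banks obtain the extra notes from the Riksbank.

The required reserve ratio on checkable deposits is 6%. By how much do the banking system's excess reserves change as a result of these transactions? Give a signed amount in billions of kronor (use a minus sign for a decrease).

+14.44 billion

Government account inflow 117 billion kronor: reserves −117B, deposits −117B.
OMO sale (to banks) 71 billion kronor: reserves −71B, deposits 0.
Currency deposit 410 billion kronor: reserves +410B, deposits +410B.
FX purchase 202 billion kronor: reserves +202B, deposits 0.
Currency withdrawal 417 billion kronor: reserves −417B, deposits −417B.
Totals: Δreserves = +7B, Δdeposits = −124B.
Δrequired reserves = 6% × −124B = −7.44B.
Δexcess reserves = Δreserves − Δrequired = +7B − (−7.44B) = +14.44 billion.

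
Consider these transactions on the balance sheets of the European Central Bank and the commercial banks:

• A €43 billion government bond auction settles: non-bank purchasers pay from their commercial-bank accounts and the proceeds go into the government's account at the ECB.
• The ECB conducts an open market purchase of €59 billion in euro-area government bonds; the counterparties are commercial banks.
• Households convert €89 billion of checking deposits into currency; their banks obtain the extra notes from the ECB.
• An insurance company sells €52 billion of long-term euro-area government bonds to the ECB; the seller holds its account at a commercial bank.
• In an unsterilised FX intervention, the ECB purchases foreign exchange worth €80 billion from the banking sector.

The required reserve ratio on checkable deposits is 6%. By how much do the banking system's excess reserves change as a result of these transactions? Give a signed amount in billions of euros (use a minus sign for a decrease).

+€63.8 billion

Government account inflow €43 billion: reserves −€43B, deposits −€43B.
OMO purchase (from banks) €59 billion: reserves +€59B, deposits 0.
Currency withdrawal €89 billion: reserves −€89B, deposits −€89B.
Asset purchase (from non-banks) €52 billion: reserves +€52B, deposits +€52B.
FX purchase €80 billion: reserves +€80B, deposits 0.
Totals: Δreserves = +€59B, Δdeposits = −€80B.
Δrequired reserves = 6% × −€80B = −€4.8B.
Δexcess reserves = Δreserves − Δrequired = +€59B − (−€4.8B) = +€63.8 billion.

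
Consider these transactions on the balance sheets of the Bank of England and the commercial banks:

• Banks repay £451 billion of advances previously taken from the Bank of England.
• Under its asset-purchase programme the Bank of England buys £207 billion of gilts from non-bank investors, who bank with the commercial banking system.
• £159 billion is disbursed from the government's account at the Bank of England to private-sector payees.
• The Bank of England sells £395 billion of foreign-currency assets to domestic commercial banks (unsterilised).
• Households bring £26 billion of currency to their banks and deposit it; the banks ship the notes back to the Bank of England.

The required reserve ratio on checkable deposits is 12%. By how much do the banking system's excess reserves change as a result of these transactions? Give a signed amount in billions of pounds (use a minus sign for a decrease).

-£501.04 billion

Discount-window repayment £451 billion: reserves −£451B, deposits 0.
Asset purchase (from non-banks) £207 billion: reserves +£207B, deposits +£207B.
Government spending £159 billion: reserves +£159B, deposits +£159B.
FX sale £395 billion: reserves −£395B, deposits 0.
Currency deposit £26 billion: reserves +£26B, deposits +£26B.
Totals: Δreserves = −£454B, Δdeposits = +£392B.
Δrequired reserves = 12% × +£392B = +£47.04B.
Δexcess reserves = Δreserves − Δrequired = −£454B − (+£47.04B) = -£501.04 billion.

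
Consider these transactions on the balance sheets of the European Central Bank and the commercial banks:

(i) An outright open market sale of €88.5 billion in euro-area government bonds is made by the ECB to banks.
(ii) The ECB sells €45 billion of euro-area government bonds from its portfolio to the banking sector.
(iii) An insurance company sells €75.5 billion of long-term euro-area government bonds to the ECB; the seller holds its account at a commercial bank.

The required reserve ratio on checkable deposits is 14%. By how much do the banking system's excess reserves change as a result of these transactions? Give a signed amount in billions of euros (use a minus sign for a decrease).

-€68.57 billion

OMO sale (to banks) €88.5 billion: reserves −€88.5B, deposits 0.
OMO sale (to banks) €45 billion: reserves −€45B, deposits 0.
Asset purchase (from non-banks) €75.5 billion: reserves +€75.5B, deposits +€75.5B.
Totals: Δreserves = −€58B, Δdeposits = +€75.5B.
Δrequired reserves = 14% × +€75.5B = +€10.57B.
Δexcess reserves = Δreserves − Δrequired = −€58B − (+€10.57B) = -€68.57 billion.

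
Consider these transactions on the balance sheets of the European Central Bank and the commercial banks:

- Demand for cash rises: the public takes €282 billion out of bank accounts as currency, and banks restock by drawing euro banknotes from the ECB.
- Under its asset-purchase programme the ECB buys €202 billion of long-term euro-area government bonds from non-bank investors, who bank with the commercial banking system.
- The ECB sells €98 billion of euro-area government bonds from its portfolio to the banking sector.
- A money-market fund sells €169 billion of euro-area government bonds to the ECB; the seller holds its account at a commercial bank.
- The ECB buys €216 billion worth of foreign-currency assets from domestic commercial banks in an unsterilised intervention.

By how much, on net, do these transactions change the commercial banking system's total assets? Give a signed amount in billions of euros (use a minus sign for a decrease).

+€89 billion

ECB balance sheet:
  Assets:      Securities +€273B, Foreign assets +€216B
  Liabilities: Bank reserves +€207B, Currency in circulation +€282B
Commercial banking system:
  Assets:      Reserves at CB +€207B, Securities +€98B, Foreign assets −€216B
  Liabilities: Checkable deposits +€89B
Change in total bank assets = +€89 billion.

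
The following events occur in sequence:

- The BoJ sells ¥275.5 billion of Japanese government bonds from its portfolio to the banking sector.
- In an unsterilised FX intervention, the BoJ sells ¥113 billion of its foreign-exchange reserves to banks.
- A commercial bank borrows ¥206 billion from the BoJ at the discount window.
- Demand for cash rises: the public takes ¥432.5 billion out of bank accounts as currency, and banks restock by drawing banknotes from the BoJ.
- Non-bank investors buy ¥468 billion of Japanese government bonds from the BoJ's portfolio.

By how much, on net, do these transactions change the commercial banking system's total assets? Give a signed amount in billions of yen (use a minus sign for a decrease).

BoJ balance sheet:
  Assets:      Securities −¥743.5B, Loans to banks +¥206B, Foreign assets −¥113B
  Liabilities: Bank reserves −¥1083B, Currency in circulation +¥432.5B
Commercial banking system:
  Assets:      Reserves at CB −¥1083B, Securities +¥275.5B, Foreign assets +¥113B
  Liabilities: Checkable deposits −¥900.5B, Borrowings from CB +¥206B
Change in total bank assets = -¥694.5 billion.

-¥694.5 billion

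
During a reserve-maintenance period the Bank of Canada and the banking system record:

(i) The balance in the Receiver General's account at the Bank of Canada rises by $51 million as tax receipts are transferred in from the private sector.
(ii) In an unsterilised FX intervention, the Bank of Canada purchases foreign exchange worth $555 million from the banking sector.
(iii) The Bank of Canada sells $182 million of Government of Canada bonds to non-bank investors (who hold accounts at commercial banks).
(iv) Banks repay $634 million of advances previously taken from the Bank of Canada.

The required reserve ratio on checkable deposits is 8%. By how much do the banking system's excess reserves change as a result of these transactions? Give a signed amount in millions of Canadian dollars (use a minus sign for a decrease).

Government account inflow $51 million: reserves −$51M, deposits −$51M.
FX purchase $555 million: reserves +$555M, deposits 0.
Asset sale (to non-banks) $182 million: reserves −$182M, deposits −$182M.
Discount-window repayment $634 million: reserves −$634M, deposits 0.
Totals: Δreserves = −$312M, Δdeposits = −$233M.
Δrequired reserves = 8% × −$233M = −$18.64M.
Δexcess reserves = Δreserves − Δrequired = −$312M − (−$18.64M) = -$293.36 million.

-$293.36 million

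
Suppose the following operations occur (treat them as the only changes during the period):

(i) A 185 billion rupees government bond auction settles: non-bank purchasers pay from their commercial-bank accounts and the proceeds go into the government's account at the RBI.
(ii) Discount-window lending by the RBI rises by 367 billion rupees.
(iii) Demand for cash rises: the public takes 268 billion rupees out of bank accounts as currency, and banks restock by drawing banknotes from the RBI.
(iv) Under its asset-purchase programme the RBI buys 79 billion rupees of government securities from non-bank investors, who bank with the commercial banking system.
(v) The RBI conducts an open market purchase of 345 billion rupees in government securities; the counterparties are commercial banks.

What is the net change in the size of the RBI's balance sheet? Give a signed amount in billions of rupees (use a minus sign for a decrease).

RBI balance sheet:
  Assets:      Securities +424B, Loans to banks +367B
  Liabilities: Bank reserves +338B, Currency in circulation +268B, Government deposits +185B
Change in total RBI assets = +791 billion.

+791 billion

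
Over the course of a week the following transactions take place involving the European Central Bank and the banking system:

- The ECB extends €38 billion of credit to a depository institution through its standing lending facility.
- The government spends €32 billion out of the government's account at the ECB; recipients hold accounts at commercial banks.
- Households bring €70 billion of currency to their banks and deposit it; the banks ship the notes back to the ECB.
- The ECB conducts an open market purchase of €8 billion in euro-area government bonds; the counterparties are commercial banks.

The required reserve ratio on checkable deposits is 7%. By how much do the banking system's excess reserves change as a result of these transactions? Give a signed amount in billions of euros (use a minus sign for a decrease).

Discount-window loan €38 billion: reserves +€38B, deposits 0.
Government spending €32 billion: reserves +€32B, deposits +€32B.
Currency deposit €70 billion: reserves +€70B, deposits +€70B.
OMO purchase (from banks) €8 billion: reserves +€8B, deposits 0.
Totals: Δreserves = +€148B, Δdeposits = +€102B.
Δrequired reserves = 7% × +€102B = +€7.14B.
Δexcess reserves = Δreserves − Δrequired = +€148B − (+€7.14B) = +€140.86 billion.

+€140.86 billion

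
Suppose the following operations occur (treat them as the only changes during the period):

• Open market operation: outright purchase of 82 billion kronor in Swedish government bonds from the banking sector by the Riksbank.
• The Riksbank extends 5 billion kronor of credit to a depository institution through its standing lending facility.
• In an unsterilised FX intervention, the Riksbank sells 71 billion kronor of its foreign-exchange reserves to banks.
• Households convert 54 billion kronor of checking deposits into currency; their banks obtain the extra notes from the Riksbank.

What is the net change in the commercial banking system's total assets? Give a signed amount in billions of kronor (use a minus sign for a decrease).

Riksbank balance sheet:
  Assets:      Securities +82B, Loans to banks +5B, Foreign assets −71B
  Liabilities: Bank reserves −38B, Currency in circulation +54B
Commercial banking system:
  Assets:      Reserves at CB −38B, Securities −82B, Foreign assets +71B
  Liabilities: Checkable deposits −54B, Borrowings from CB +5B
Change in total bank assets = -49 billion.

-49 billion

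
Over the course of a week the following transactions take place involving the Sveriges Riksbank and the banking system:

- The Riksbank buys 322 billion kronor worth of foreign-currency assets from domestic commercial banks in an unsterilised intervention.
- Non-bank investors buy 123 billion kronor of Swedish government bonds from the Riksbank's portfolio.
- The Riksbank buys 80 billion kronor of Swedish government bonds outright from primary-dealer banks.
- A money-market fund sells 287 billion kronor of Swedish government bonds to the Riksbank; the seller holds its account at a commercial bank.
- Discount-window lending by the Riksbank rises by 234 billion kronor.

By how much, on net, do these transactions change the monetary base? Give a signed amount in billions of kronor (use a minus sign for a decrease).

+800 billion

FX purchase 322 billion kronor: Riksbank balance sheet expands → +322B.
Asset sale (to non-banks) 123 billion kronor: Riksbank balance sheet contracts → −123B.
OMO purchase (from banks) 80 billion kronor: Riksbank balance sheet expands → +80B.
Asset purchase (from non-banks) 287 billion kronor: Riksbank balance sheet expands → +287B.
Discount-window loan 234 billion kronor: Riksbank balance sheet expands → +234B.
Net: 322 − 123 + 80 + 287 + 234 = +800 billion.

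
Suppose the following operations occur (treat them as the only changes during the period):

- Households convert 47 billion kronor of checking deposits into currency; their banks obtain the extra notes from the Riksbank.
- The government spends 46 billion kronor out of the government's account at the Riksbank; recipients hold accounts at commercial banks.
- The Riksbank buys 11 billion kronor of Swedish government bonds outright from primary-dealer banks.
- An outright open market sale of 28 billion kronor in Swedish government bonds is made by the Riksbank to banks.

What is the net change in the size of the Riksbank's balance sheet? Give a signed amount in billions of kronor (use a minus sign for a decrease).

-17 billion

Currency withdrawal 47 billion kronor: only the composition of liabilities changes → 0.
Government spending 46 billion kronor: only the composition of liabilities changes → 0.
OMO purchase (from banks) 11 billion kronor: a Riksbank asset is acquired → +11B.
OMO sale (to banks) 28 billion kronor: a Riksbank asset is shed → −28B.
Net: 0 + 0 + 11 − 28 = -17 billion.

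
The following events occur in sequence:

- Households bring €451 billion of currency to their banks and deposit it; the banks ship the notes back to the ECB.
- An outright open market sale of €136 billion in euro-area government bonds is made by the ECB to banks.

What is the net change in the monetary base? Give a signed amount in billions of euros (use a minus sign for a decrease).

-€136 billion

ECB balance sheet:
  Assets:      Securities −€136B
  Liabilities: Bank reserves +€315B, Currency in circulation −€451B
Commercial banking system:
  Assets:      Reserves at CB +€315B, Securities +€136B
  Liabilities: Checkable deposits +€451B
Monetary base = currency + reserves: −€451B + (+€315B) = -€136 billion.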